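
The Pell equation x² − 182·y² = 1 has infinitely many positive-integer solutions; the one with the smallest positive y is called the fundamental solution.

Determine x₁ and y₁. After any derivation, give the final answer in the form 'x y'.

[13; 2,26] for √182; ℓ=2 ⇒ convergent index 1
k=0  a_k=13  p_k/q_k = 13/1
k=1  a_k=2  p_k/q_k = 27/2
→ (27, 2).  Check: 27²=729, 182·2²=728, difference 1.

27 2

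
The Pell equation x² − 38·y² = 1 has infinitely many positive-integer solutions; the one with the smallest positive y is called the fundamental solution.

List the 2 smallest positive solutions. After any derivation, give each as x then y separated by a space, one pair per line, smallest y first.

37 6
2737 444

√38 = [6; 6,12, …], period ℓ=2 (even) → k=1
k=0  a_k=6  p_k/q_k = 6/1
k=1  a_k=6  p_k/q_k = 37/6
→ (37, 6).  Check: 37²=1369, 38·6²=1368, difference 1.
(x_2, y_2) = (37·37 + 38·6·6, 37·6 + 6·37) = (2737, 444)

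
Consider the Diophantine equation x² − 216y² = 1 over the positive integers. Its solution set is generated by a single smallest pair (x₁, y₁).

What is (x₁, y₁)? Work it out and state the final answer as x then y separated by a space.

485 33

√216 → a₀=14, period (1,2,3,2,1,28); ℓ=6 even so k=5
a_0=14:  p_0=14·1+0=14,  q_0=14·0+1=1
…
a_2=2:  p_2=2·15+14=44,  q_2=2·1+1=3
a_3=3:  p_3=3·44+15=147,  q_3=3·3+1=10
a_4=2:  p_4=2·147+44=338,  q_4=2·10+3=23
a_5=1:  p_5=1·338+147=485,  q_5=1·23+10=33
→ (485, 33).  Check: 485²=235225, 216·33²=235224, difference 1.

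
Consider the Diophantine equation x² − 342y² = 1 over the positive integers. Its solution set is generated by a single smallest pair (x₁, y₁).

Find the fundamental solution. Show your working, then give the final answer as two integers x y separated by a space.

37 2

√342 → a₀=18, period (2,36); ℓ=2 even so k=1
step 0: (18, 1)  from 18·(1,0) + (0,1)
step 1: (37, 2)  from 2·(18,1) + (1,0)
fundamental: x₁=37, y₁=2  (since 1369 − 342·4 = 1)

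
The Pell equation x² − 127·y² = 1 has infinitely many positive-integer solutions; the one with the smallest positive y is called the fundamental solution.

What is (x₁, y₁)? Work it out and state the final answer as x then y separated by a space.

4730624 419775

√127 = [11; 3,1,2,2,7,11,7,2,2,1,3,22, …], period ℓ=12 (even) → k=11
a_0=11:  p_0=11·1+0=11,  q_0=11·0+1=1
…
a_3=2:  p_3=2·45+34=124,  q_3=2·4+3=11
a_4=2:  p_4=2·124+45=293,  q_4=2·11+4=26
a_5=7:  p_5=7·293+124=2175,  q_5=7·26+11=193
…
a_7=7:  p_7=7·24218+2175=171701,  q_7=7·2149+193=15236
a_8=2:  p_8=2·171701+24218=367620,  q_8=2·15236+2149=32621
…
a_10=1:  p_10=1·906941+367620=1274561,  q_10=1·80478+32621=113099
a_11=3:  p_11=3·1274561+906941=4730624,  q_11=3·113099+80478=419775
(x₁, y₁) = (4730624, 419775);  4730624² − 127·419775² = 1 ✓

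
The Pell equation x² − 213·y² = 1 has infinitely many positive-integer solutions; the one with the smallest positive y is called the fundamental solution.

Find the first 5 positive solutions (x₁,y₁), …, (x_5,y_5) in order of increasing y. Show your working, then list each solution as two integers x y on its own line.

√213 = [14; 1,1,2,6,1,8,1,6,2,1,1,28, …], period ℓ=12 (even) → k=11
a_0=14:  p_0=14·1+0=14,  q_0=14·0+1=1
…
a_4=6:  p_4=6·73+29=467,  q_4=6·5+2=32
…
a_10=1:  p_10=1·78825+36749=115574,  q_10=1·5401+2518=7919
a_11=1:  p_11=1·115574+78825=194399,  q_11=1·7919+5401=13320
fundamental: x₁=194399, y₁=13320  (since 37790971201 − 213·177422400 = 1)
n=2: (194399,13320)∘(194399,13320) = (194399·194399+213·13320·13320, 194399·13320+13320·194399) = (75581942401,5178789360)
n=3: (75581942401,5178789360)∘(194399,13320) = (194399·75581942401+213·13320·5178789360, 194399·5178789360+13320·75581942401) = (29386108041429599,2013502945575960)
n=4: (29386108041429599,2013502945575960)∘(194399,13320) = (194399·29386108041429599+213·13320·2013502945575960, 194399·2013502945575960+13320·29386108041429599) = (11425260034216163289601,782845918228863306720)
n=5: (11425260034216163289601,782845918228863306720)∘(194399,13320) = (194399·11425260034216163289601+213·13320·782845918228863306720, 194399·782845918228863306720+13320·11425260034216163289601) = (4442118250753789746628859999,304368927313532092980546600)

194399 13320
75581942401 5178789360
29386108041429599 2013502945575960
11425260034216163289601 782845918228863306720
4442118250753789746628859999 304368927313532092980546600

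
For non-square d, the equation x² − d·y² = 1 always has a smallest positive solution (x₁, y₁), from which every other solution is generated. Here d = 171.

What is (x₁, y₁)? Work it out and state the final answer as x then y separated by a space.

√171 → a₀=13, period (13,26); ℓ=2 even so k=1
i=0: a=13 ⇒ p=13, q=1
i=1: a=13 ⇒ p=170, q=13
(x₁, y₁) = (170, 13);  170² − 171·13² = 1 ✓

170 13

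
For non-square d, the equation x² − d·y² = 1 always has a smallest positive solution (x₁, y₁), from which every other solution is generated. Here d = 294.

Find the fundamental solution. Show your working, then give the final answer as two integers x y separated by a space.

√294 = [17; 6,1,4,1,6,34, …], period ℓ=6 (even) → k=5
a_0=17:  p_0=17·1+0=17,  q_0=17·0+1=1
…
a_2=1:  p_2=1·103+17=120,  q_2=1·6+1=7
a_3=4:  p_3=4·120+103=583,  q_3=4·7+6=34
a_4=1:  p_4=1·583+120=703,  q_4=1·34+7=41
a_5=6:  p_5=6·703+583=4801,  q_5=6·41+34=280
(x₁, y₁) = (4801, 280);  4801² − 294·280² = 1 ✓

4801 280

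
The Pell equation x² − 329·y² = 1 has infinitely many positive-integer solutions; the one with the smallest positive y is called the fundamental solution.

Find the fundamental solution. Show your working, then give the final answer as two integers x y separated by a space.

2376415 131016

√329 = [18; 7,4,2,1,1,4,1,1,2,4,7,36, …], period ℓ=12 (even) → k=11
a_0=18:  p_0=18·1+0=18,  q_0=18·0+1=1
…
a_2=4:  p_2=4·127+18=526,  q_2=4·7+1=29
a_3=2:  p_3=2·526+127=1179,  q_3=2·29+7=65
…
a_5=1:  p_5=1·1705+1179=2884,  q_5=1·94+65=159
…
a_9=2:  p_9=2·29366+16125=74857,  q_9=2·1619+889=4127
a_10=4:  p_10=4·74857+29366=328794,  q_10=4·4127+1619=18127
a_11=7:  p_11=7·328794+74857=2376415,  q_11=7·18127+4127=131016
(x₁, y₁) = (2376415, 131016);  2376415² − 329·131016² = 1 ✓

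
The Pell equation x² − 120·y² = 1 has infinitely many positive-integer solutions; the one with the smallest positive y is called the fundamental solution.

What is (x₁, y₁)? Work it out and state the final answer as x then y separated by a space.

11 1

√120 → a₀=10, period (1,20); ℓ=2 even so k=1
a_0=10:  p_0=10·1+0=10,  q_0=10·0+1=1
a_1=1:  p_1=1·10+1=11,  q_1=1·1+0=1
(x₁, y₁) = (11, 1);  11² − 120·1² = 1 ✓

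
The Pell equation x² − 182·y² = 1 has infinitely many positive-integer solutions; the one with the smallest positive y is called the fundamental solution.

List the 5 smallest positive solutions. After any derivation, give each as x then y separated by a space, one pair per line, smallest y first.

27 2
1457 108
78651 5830
4245697 314712
229188987 16988618

√182 → a₀=13, period (2,26); ℓ=2 even so k=1
a_0=13:  p_0=13·1+0=13,  q_0=13·0+1=1
a_1=2:  p_1=2·13+1=27,  q_1=2·1+0=2
fundamental: x₁=27, y₁=2  (since 729 − 182·4 = 1)
(27+2√182)^2 = 1457 + 108√182
(27+2√182)^3 = 78651 + 5830√182
(27+2√182)^4 = 4245697 + 314712√182
(27+2√182)^5 = 229188987 + 16988618√182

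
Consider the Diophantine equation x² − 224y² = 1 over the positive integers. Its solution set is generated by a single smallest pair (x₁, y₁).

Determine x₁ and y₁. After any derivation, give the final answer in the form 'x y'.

15 1

√224 → a₀=14, period (1,28); ℓ=2 even so k=1
i=0: a=14 ⇒ p=14, q=1
i=1: a=1 ⇒ p=15, q=1
→ (15, 1).  Check: 15²=225, 224·1²=224, difference 1.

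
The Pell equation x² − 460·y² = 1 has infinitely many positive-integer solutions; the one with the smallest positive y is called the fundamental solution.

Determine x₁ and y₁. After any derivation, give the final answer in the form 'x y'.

2535751 118230

√460 = [21; 2,4,3,1,2,10,2,1,3,4,2,42, …], period ℓ=12 (even) → k=11
i=0: a=21 ⇒ p=21, q=1
…
i=2: a=4 ⇒ p=193, q=9
i=3: a=3 ⇒ p=622, q=29
i=4: a=1 ⇒ p=815, q=38
i=5: a=2 ⇒ p=2252, q=105
i=6: a=10 ⇒ p=23335, q=1088
…
i=10: a=4 ⇒ p=1135029, q=52921
i=11: a=2 ⇒ p=2535751, q=118230
fundamental: x₁=2535751, y₁=118230  (since 6430033134001 − 460·13978332900 = 1)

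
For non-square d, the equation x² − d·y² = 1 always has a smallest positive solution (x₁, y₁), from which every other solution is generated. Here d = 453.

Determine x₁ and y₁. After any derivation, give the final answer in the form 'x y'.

1653751 77700

√453 → a₀=21, period (3,1,1,10,14,10,1,1,3,42); ℓ=10 even so k=9
step 0: (21, 1)  from 21·(1,0) + (0,1)
step 1: (64, 3)  from 3·(21,1) + (1,0)
step 2: (85, 4)  from 1·(64,3) + (21,1)
step 3: (149, 7)  from 1·(85,4) + (64,3)
…
step 5: (22199, 1043)  from 14·(1575,74) + (149,7)
step 6: (223565, 10504)  from 10·(22199,1043) + (1575,74)
…
step 8: (469329, 22051)  from 1·(245764,11547) + (223565,10504)
step 9: (1653751, 77700)  from 3·(469329,22051) + (245764,11547)
→ (1653751, 77700).  Check: 1653751²=2734892370001, 453·77700²=2734892370000, difference 1.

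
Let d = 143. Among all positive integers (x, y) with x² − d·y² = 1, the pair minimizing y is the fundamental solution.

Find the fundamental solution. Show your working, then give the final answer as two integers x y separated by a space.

d=143: √d = [11; 1,22] (ℓ=2, even), read p_1/q_1
a_0=11:  p_0=11·1+0=11,  q_0=11·0+1=1
a_1=1:  p_1=1·11+1=12,  q_1=1·1+0=1
fundamental: x₁=12, y₁=1  (since 144 − 143·1 = 1)

12 1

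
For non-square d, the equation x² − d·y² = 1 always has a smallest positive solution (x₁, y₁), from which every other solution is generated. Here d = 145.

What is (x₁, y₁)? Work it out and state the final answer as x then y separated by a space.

√145 → a₀=12, period (24); ℓ=1 odd so k=1
a_0=12:  p_0=12·1+0=12,  q_0=12·0+1=1
a_1=24:  p_1=24·12+1=289,  q_1=24·1+0=24
(x₁, y₁) = (289, 24);  289² − 145·24² = 1 ✓

289 24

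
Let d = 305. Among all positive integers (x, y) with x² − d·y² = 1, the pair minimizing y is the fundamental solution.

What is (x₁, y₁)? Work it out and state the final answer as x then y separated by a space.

√305 = [17; 2,6,2,34, …], period ℓ=4 (even) → k=3
step 0: (17, 1)  from 17·(1,0) + (0,1)
…
step 2: (227, 13)  from 6·(35,2) + (17,1)
step 3: (489, 28)  from 2·(227,13) + (35,2)
→ (489, 28).  Check: 489²=239121, 305·28²=239120, difference 1.

489 28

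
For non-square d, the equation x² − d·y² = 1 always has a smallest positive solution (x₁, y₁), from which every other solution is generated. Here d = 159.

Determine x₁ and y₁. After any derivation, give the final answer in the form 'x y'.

1324 105

[12; 1,1,1,1,3,1,1,1,1,24] for √159; ℓ=10 ⇒ convergent index 9
step 0: (12, 1)  from 12·(1,0) + (0,1)
…
step 3: (38, 3)  from 1·(25,2) + (13,1)
step 4: (63, 5)  from 1·(38,3) + (25,2)
…
step 6: (290, 23)  from 1·(227,18) + (63,5)
step 7: (517, 41)  from 1·(290,23) + (227,18)
step 8: (807, 64)  from 1·(517,41) + (290,23)
step 9: (1324, 105)  from 1·(807,64) + (517,41)
→ (1324, 105).  Check: 1324²=1752976, 159·105²=1752975, difference 1.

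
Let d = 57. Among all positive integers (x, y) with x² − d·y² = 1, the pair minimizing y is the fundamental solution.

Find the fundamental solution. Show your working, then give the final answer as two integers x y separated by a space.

d=57: √d = [7; 1,1,4,1,1,14] (ℓ=6, even), read p_5/q_5
i=0: a=7 ⇒ p=7, q=1
i=1: a=1 ⇒ p=8, q=1
i=2: a=1 ⇒ p=15, q=2
i=3: a=4 ⇒ p=68, q=9
i=4: a=1 ⇒ p=83, q=11
i=5: a=1 ⇒ p=151, q=20
fundamental: x₁=151, y₁=20  (since 22801 − 57·400 = 1)

151 20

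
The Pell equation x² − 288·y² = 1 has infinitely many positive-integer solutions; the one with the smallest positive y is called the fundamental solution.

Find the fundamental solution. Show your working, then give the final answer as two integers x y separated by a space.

17 1

[16; 1,32] for √288; ℓ=2 ⇒ convergent index 1
step 0: (16, 1)  from 16·(1,0) + (0,1)
step 1: (17, 1)  from 1·(16,1) + (1,0)
fundamental: x₁=17, y₁=1  (since 289 − 288·1 = 1)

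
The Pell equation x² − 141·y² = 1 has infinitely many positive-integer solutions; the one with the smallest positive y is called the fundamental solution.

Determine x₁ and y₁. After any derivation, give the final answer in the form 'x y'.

95 8

[11; 1,6,1,22] for √141; ℓ=4 ⇒ convergent index 3
i=0: a=11 ⇒ p=11, q=1
i=1: a=1 ⇒ p=12, q=1
i=2: a=6 ⇒ p=83, q=7
i=3: a=1 ⇒ p=95, q=8
fundamental: x₁=95, y₁=8  (since 9025 − 141·64 = 1)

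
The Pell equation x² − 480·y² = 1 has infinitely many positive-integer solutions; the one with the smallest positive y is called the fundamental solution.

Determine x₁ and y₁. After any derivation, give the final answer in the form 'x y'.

241 11

√480 = [21; 1,9,1,42, …], period ℓ=4 (even) → k=3
a_0=21:  p_0=21·1+0=21,  q_0=21·0+1=1
a_1=1:  p_1=1·21+1=22,  q_1=1·1+0=1
a_2=9:  p_2=9·22+21=219,  q_2=9·1+1=10
a_3=1:  p_3=1·219+22=241,  q_3=1·10+1=11
fundamental: x₁=241, y₁=11  (since 58081 − 480·121 = 1)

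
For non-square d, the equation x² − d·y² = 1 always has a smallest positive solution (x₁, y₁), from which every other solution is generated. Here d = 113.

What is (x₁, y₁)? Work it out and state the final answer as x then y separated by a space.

√113 = [10; 1,1,1,2,2,1,1,1,20, …], period ℓ=9 (odd) → k=17
step 0: (10, 1)  from 10·(1,0) + (0,1)
step 1: (11, 1)  from 1·(10,1) + (1,0)
…
step 3: (32, 3)  from 1·(21,2) + (11,1)
step 4: (85, 8)  from 2·(32,3) + (21,2)
step 5: (202, 19)  from 2·(85,8) + (32,3)
step 6: (287, 27)  from 1·(202,19) + (85,8)
step 7: (489, 46)  from 1·(287,27) + (202,19)
…
step 9: (16009, 1506)  from 20·(776,73) + (489,46)
…
step 12: (49579, 4664)  from 1·(32794,3085) + (16785,1579)
step 13: (131952, 12413)  from 2·(49579,4664) + (32794,3085)
step 14: (313483, 29490)  from 2·(131952,12413) + (49579,4664)
…
step 16: (758918, 71393)  from 1·(445435,41903) + (313483,29490)
step 17: (1204353, 113296)  from 1·(758918,71393) + (445435,41903)
(x₁, y₁) = (1204353, 113296);  1204353² − 113·113296² = 1 ✓

1204353 113296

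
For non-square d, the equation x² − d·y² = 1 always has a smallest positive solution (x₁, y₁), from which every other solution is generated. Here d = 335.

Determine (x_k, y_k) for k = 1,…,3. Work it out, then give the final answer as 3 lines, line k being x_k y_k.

604 33
729631 39864
881393644 48155679

d=335: √d = [18; 3,3,3,36] (ℓ=4, even), read p_3/q_3
step 0: (18, 1)  from 18·(1,0) + (0,1)
step 1: (55, 3)  from 3·(18,1) + (1,0)
step 2: (183, 10)  from 3·(55,3) + (18,1)
step 3: (604, 33)  from 3·(183,10) + (55,3)
fundamental: x₁=604, y₁=33  (since 364816 − 335·1089 = 1)
(604+33√335)^2 = 729631 + 39864√335
(604+33√335)^3 = 881393644 + 48155679√335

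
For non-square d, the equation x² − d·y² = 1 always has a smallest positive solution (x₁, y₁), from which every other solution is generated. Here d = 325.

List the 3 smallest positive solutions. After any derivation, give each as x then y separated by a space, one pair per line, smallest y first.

649 36
842401 46728
1093435849 60652908

d=325: √d = [18; 36] (ℓ=1, odd), read p_1/q_1
a_0=18:  p_0=18·1+0=18,  q_0=18·0+1=1
a_1=36:  p_1=36·18+1=649,  q_1=36·1+0=36
(x₁, y₁) = (649, 36);  649² − 325·36² = 1 ✓
n=2: (649,36)∘(649,36) = (649·649+325·36·36, 649·36+36·649) = (842401,46728)
n=3: (842401,46728)∘(649,36) = (649·842401+325·36·46728, 649·46728+36·842401) = (1093435849,60652908)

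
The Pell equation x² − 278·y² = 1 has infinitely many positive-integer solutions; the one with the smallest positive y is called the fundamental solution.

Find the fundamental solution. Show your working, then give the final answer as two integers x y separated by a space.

√278 = [16; 1,2,16,2,1,32, …], period ℓ=6 (even) → k=5
step 0: (16, 1)  from 16·(1,0) + (0,1)
step 1: (17, 1)  from 1·(16,1) + (1,0)
step 2: (50, 3)  from 2·(17,1) + (16,1)
…
step 4: (1684, 101)  from 2·(817,49) + (50,3)
step 5: (2501, 150)  from 1·(1684,101) + (817,49)
fundamental: x₁=2501, y₁=150  (since 6255001 − 278·22500 = 1)

2501 150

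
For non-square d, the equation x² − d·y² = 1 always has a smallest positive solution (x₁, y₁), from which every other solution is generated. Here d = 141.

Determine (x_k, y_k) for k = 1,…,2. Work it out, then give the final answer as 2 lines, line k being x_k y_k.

95 8
18049 1520

d=141: √d = [11; 1,6,1,22] (ℓ=4, even), read p_3/q_3
i=0: a=11 ⇒ p=11, q=1
i=1: a=1 ⇒ p=12, q=1
i=2: a=6 ⇒ p=83, q=7
i=3: a=1 ⇒ p=95, q=8
(x₁, y₁) = (95, 8);  95² − 141·8² = 1 ✓
(95+8√141)^2 = 18049 + 1520√141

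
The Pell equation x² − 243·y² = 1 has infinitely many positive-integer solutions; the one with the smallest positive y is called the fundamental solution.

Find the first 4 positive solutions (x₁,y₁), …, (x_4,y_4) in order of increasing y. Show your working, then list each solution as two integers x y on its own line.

70226 4505
9863382151 632736260
1385331749802026 88869073185015
194572614913330773601 12481839066348990520

d=243: √d = [15; 1,1,2,3,15,3,2,1,1,30] (ℓ=10, even), read p_9/q_9
k=0  a_k=15  p_k/q_k = 15/1
…
k=2  a_k=1  p_k/q_k = 31/2
…
k=8  a_k=1  p_k/q_k = 41325/2651
k=9  a_k=1  p_k/q_k = 70226/4505
fundamental: x₁=70226, y₁=4505  (since 4931691076 − 243·20295025 = 1)
n=2: (70226,4505)∘(70226,4505) = (70226·70226+243·4505·4505, 70226·4505+4505·70226) = (9863382151,632736260)
n=3: (9863382151,632736260)∘(70226,4505) = (70226·9863382151+243·4505·632736260, 70226·632736260+4505·9863382151) = (1385331749802026,88869073185015)
n=4: (1385331749802026,88869073185015)∘(70226,4505) = (70226·1385331749802026+243·4505·88869073185015, 70226·88869073185015+4505·1385331749802026) = (194572614913330773601,12481839066348990520)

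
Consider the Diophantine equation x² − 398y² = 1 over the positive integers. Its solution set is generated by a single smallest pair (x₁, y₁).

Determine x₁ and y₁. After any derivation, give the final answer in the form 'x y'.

√398 = [19; 1,18,1,38, …], period ℓ=4 (even) → k=3
k=0  a_k=19  p_k/q_k = 19/1
…
k=2  a_k=18  p_k/q_k = 379/19
k=3  a_k=1  p_k/q_k = 399/20
(x₁, y₁) = (399, 20);  399² − 398·20² = 1 ✓

399 20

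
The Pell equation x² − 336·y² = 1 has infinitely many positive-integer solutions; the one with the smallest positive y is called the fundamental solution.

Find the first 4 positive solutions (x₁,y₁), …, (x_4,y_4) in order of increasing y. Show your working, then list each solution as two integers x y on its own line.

[18; 3,36] for √336; ℓ=2 ⇒ convergent index 1
i=0: a=18 ⇒ p=18, q=1
i=1: a=3 ⇒ p=55, q=3
→ (55, 3).  Check: 55²=3025, 336·3²=3024, difference 1.
(55+3√336)^2 = 6049 + 330√336
(55+3√336)^3 = 665335 + 36297√336
(55+3√336)^4 = 73180801 + 3992340√336

55 3
6049 330
665335 36297
73180801 3992340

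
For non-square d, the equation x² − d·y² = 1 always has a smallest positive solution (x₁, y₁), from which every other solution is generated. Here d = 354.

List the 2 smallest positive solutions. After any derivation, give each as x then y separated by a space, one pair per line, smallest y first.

258065 13716
133195088449 7079239080

√354 → a₀=18, period (1,4,2,2,18,2,2,4,1,36); ℓ=10 even so k=9
step 0: (18, 1)  from 18·(1,0) + (0,1)
…
step 6: (19210, 1021)  from 2·(9351,497) + (508,27)
…
step 8: (210294, 11177)  from 4·(47771,2539) + (19210,1021)
step 9: (258065, 13716)  from 1·(210294,11177) + (47771,2539)
(x₁, y₁) = (258065, 13716);  258065² − 354·13716² = 1 ✓
n=2: (258065,13716)∘(258065,13716) = (258065·258065+354·13716·13716, 258065·13716+13716·258065) = (133195088449,7079239080)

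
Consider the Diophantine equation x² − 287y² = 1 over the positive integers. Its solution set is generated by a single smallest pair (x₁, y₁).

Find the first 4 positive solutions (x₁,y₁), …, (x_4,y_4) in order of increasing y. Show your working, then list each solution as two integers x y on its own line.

d=287: √d = [16; 1,15,1,32] (ℓ=4, even), read p_3/q_3
step 0: (16, 1)  from 16·(1,0) + (0,1)
step 1: (17, 1)  from 1·(16,1) + (1,0)
step 2: (271, 16)  from 15·(17,1) + (16,1)
step 3: (288, 17)  from 1·(271,16) + (17,1)
(x₁, y₁) = (288, 17);  288² − 287·17² = 1 ✓
n=2: (288,17)∘(288,17) = (288·288+287·17·17, 288·17+17·288) = (165887,9792)
n=3: (165887,9792)∘(288,17) = (288·165887+287·17·9792, 288·9792+17·165887) = (95550624,5640175)
n=4: (95550624,5640175)∘(288,17) = (288·95550624+287·17·5640175, 288·5640175+17·95550624) = (55036993537,3248731008)

288 17
165887 9792
95550624 5640175
55036993537 3248731008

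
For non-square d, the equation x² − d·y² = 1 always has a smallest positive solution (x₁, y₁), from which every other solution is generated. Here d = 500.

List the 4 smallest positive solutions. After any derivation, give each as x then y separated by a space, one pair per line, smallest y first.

[22; 2,1,3,2,1,…,1,2,44] for √500; ℓ=14 ⇒ convergent index 13
step 0: (22, 1)  from 22·(1,0) + (0,1)
…
step 2: (67, 3)  from 1·(45,2) + (22,1)
step 3: (246, 11)  from 3·(67,3) + (45,2)
…
step 5: (805, 36)  from 1·(559,25) + (246,11)
step 6: (1364, 61)  from 1·(805,36) + (559,25)
step 7: (14445, 646)  from 10·(1364,61) + (805,36)
…
step 12: (335522, 15005)  from 1·(259205,11592) + (76317,3413)
step 13: (930249, 41602)  from 2·(335522,15005) + (259205,11592)
(x₁, y₁) = (930249, 41602);  930249² − 500·41602² = 1 ✓
(x_2, y_2) = (930249·930249 + 500·41602·41602, 930249·41602 + 41602·930249) = (1730726404001, 77400437796)
(x_3, y_3) = (930249·1730726404001 + 500·41602·77400437796, 930249·77400437796 + 41602·1730726404001) = (3220013013190122249, 144003359718540806)
(x_4, y_4) = (930249·3220013013190122249 + 500·41602·144003359718540806, 930249·144003359718540806 + 41602·3220013013190122249) = (5990827771012465337616001, 267917962749548332043592)

930249 41602
1730726404001 77400437796
3220013013190122249 144003359718540806
5990827771012465337616001 267917962749548332043592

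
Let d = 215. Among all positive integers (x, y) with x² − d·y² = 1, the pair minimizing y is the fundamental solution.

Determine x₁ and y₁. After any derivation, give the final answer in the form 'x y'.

44 3

[14; 1,1,1,28] for √215; ℓ=4 ⇒ convergent index 3
i=0: a=14 ⇒ p=14, q=1
…
i=2: a=1 ⇒ p=29, q=2
i=3: a=1 ⇒ p=44, q=3
→ (44, 3).  Check: 44²=1936, 215·3²=1935, difference 1.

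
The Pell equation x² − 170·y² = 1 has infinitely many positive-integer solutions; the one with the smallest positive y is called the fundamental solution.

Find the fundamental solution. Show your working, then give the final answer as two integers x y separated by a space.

339 26

[13; 26] for √170; ℓ=1 ⇒ convergent index 1
a_0=13:  p_0=13·1+0=13,  q_0=13·0+1=1
a_1=26:  p_1=26·13+1=339,  q_1=26·1+0=26
→ (339, 26).  Check: 339²=114921, 170·26²=114920, difference 1.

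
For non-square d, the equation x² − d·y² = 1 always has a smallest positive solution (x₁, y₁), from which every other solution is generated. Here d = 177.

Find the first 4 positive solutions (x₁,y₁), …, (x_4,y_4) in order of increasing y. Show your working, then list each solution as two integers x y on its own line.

62423 4692
7793261857 585777432
972957569736599 73131969270780
121469860743542176897 9130233834994022448

√177 = [13; 3,3,2,8,2,3,3,26, …], period ℓ=8 (even) → k=7
i=0: a=13 ⇒ p=13, q=1
…
i=6: a=3 ⇒ p=18985, q=1427
i=7: a=3 ⇒ p=62423, q=4692
fundamental: x₁=62423, y₁=4692  (since 3896630929 − 177·22014864 = 1)
(x_2, y_2) = (62423·62423 + 177·4692·4692, 62423·4692 + 4692·62423) = (7793261857, 585777432)
(x_3, y_3) = (62423·7793261857 + 177·4692·585777432, 62423·585777432 + 4692·7793261857) = (972957569736599, 73131969270780)
(x_4, y_4) = (62423·972957569736599 + 177·4692·73131969270780, 62423·73131969270780 + 4692·972957569736599) = (121469860743542176897, 9130233834994022448)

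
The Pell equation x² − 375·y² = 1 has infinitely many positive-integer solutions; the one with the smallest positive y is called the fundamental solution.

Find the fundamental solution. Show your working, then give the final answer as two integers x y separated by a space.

√375 → a₀=19, period (2,1,2,1,5,1,2,1,2,38); ℓ=10 even so k=9
k=0  a_k=19  p_k/q_k = 19/1
k=1  a_k=2  p_k/q_k = 39/2
k=2  a_k=1  p_k/q_k = 58/3
k=3  a_k=2  p_k/q_k = 155/8
k=4  a_k=1  p_k/q_k = 213/11
k=5  a_k=5  p_k/q_k = 1220/63
…
k=7  a_k=2  p_k/q_k = 4086/211
k=8  a_k=1  p_k/q_k = 5519/285
k=9  a_k=2  p_k/q_k = 15124/781
fundamental: x₁=15124, y₁=781  (since 228735376 − 375·609961 = 1)

15124 781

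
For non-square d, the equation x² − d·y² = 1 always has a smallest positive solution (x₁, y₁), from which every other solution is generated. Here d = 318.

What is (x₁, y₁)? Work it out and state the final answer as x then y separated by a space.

[17; 1,4,1,34] for √318; ℓ=4 ⇒ convergent index 3
k=0  a_k=17  p_k/q_k = 17/1
k=1  a_k=1  p_k/q_k = 18/1
k=2  a_k=4  p_k/q_k = 89/5
k=3  a_k=1  p_k/q_k = 107/6
fundamental: x₁=107, y₁=6  (since 11449 − 318·36 = 1)

107 6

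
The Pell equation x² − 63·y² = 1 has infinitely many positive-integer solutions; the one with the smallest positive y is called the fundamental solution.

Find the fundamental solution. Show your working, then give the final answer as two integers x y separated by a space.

8 1

√63 → a₀=7, period (1,14); ℓ=2 even so k=1
step 0: (7, 1)  from 7·(1,0) + (0,1)
step 1: (8, 1)  from 1·(7,1) + (1,0)
fundamental: x₁=8, y₁=1  (since 64 − 63·1 = 1)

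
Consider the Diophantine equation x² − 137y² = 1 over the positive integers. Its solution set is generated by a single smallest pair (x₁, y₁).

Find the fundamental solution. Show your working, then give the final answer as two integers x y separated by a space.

d=137: √d = [11; 1,2,2,1,1,2,2,1,22] (ℓ=9, odd), read p_17/q_17
k=0  a_k=11  p_k/q_k = 11/1
k=1  a_k=1  p_k/q_k = 12/1
…
k=3  a_k=2  p_k/q_k = 82/7
…
k=6  a_k=2  p_k/q_k = 515/44
k=7  a_k=2  p_k/q_k = 1229/105
k=8  a_k=1  p_k/q_k = 1744/149
k=9  a_k=22  p_k/q_k = 39597/3383
…
k=11  a_k=2  p_k/q_k = 122279/10447
k=12  a_k=2  p_k/q_k = 285899/24426
k=13  a_k=1  p_k/q_k = 408178/34873
k=14  a_k=1  p_k/q_k = 694077/59299
k=15  a_k=2  p_k/q_k = 1796332/153471
k=16  a_k=2  p_k/q_k = 4286741/366241
k=17  a_k=1  p_k/q_k = 6083073/519712
fundamental: x₁=6083073, y₁=519712  (since 37003777123329 − 137·270100562944 = 1)

6083073 519712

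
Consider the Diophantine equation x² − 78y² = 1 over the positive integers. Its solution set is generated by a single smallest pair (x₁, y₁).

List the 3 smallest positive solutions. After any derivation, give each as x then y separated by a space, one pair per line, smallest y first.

√78 = [8; 1,4,1,16, …], period ℓ=4 (even) → k=3
a_0=8:  p_0=8·1+0=8,  q_0=8·0+1=1
a_1=1:  p_1=1·8+1=9,  q_1=1·1+0=1
a_2=4:  p_2=4·9+8=44,  q_2=4·1+1=5
a_3=1:  p_3=1·44+9=53,  q_3=1·5+1=6
fundamental: x₁=53, y₁=6  (since 2809 − 78·36 = 1)
n=2: (53,6)∘(53,6) = (53·53+78·6·6, 53·6+6·53) = (5617,636)
n=3: (5617,636)∘(53,6) = (53·5617+78·6·636, 53·636+6·5617) = (595349,67410)

53 6
5617 636
595349 67410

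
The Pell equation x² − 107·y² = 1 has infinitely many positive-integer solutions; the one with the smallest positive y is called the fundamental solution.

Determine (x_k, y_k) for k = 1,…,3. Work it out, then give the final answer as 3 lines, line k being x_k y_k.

√107 = [10; 2,1,9,1,2,20, …], period ℓ=6 (even) → k=5
a_0=10:  p_0=10·1+0=10,  q_0=10·0+1=1
…
a_2=1:  p_2=1·21+10=31,  q_2=1·2+1=3
…
a_4=1:  p_4=1·300+31=331,  q_4=1·29+3=32
a_5=2:  p_5=2·331+300=962,  q_5=2·32+29=93
fundamental: x₁=962, y₁=93  (since 925444 − 107·8649 = 1)
(962+93√107)^2 = 1850887 + 178932√107
(962+93√107)^3 = 3561105626 + 344265075√107

962 93
1850887 178932
3561105626 344265075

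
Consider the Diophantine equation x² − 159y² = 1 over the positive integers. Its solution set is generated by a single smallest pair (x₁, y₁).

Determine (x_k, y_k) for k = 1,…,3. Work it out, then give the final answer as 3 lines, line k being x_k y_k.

d=159: √d = [12; 1,1,1,1,3,1,1,1,1,24] (ℓ=10, even), read p_9/q_9
k=0  a_k=12  p_k/q_k = 12/1
…
k=2  a_k=1  p_k/q_k = 25/2
…
k=5  a_k=3  p_k/q_k = 227/18
…
k=8  a_k=1  p_k/q_k = 807/64
k=9  a_k=1  p_k/q_k = 1324/105
→ (1324, 105).  Check: 1324²=1752976, 159·105²=1752975, difference 1.
n=2: (1324,105)∘(1324,105) = (1324·1324+159·105·105, 1324·105+105·1324) = (3505951,278040)
n=3: (3505951,278040)∘(1324,105) = (1324·3505951+159·105·278040, 1324·278040+105·3505951) = (9283756924,736249815)

1324 105
3505951 278040
9283756924 736249815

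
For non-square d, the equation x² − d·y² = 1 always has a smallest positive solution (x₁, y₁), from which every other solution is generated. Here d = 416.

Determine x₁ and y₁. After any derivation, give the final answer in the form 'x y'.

5201 255

[20; 2,1,1,9,1,1,2,40] for √416; ℓ=8 ⇒ convergent index 7
i=0: a=20 ⇒ p=20, q=1
i=1: a=2 ⇒ p=41, q=2
…
i=4: a=9 ⇒ p=979, q=48
i=5: a=1 ⇒ p=1081, q=53
i=6: a=1 ⇒ p=2060, q=101
i=7: a=2 ⇒ p=5201, q=255
(x₁, y₁) = (5201, 255);  5201² − 416·255² = 1 ✓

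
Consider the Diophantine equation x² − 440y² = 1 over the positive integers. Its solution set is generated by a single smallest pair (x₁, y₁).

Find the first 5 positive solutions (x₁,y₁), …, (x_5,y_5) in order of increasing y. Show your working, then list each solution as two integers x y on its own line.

[20; 1,40] for √440; ℓ=2 ⇒ convergent index 1
k=0  a_k=20  p_k/q_k = 20/1
k=1  a_k=1  p_k/q_k = 21/1
(x₁, y₁) = (21, 1);  21² − 440·1² = 1 ✓
(21+1√440)^2 = 881 + 42√440
(21+1√440)^3 = 36981 + 1763√440
(21+1√440)^4 = 1552321 + 74004√440
(21+1√440)^5 = 65160501 + 3106405√440

21 1
881 42
36981 1763
1552321 74004
65160501 3106405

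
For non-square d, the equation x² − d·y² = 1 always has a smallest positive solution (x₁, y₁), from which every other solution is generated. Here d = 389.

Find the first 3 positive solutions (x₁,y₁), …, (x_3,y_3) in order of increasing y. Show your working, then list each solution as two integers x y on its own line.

√389 → a₀=19, period (1,2,1,1,1,1,2,1,38); ℓ=9 odd so k=17
a_0=19:  p_0=19·1+0=19,  q_0=19·0+1=1
a_1=1:  p_1=1·19+1=20,  q_1=1·1+0=1
a_2=2:  p_2=2·20+19=59,  q_2=2·1+1=3
a_3=1:  p_3=1·59+20=79,  q_3=1·3+1=4
a_4=1:  p_4=1·79+59=138,  q_4=1·4+3=7
…
a_6=1:  p_6=1·217+138=355,  q_6=1·11+7=18
a_7=2:  p_7=2·355+217=927,  q_7=2·18+11=47
a_8=1:  p_8=1·927+355=1282,  q_8=1·47+18=65
a_9=38:  p_9=38·1282+927=49643,  q_9=38·65+47=2517
a_10=1:  p_10=1·49643+1282=50925,  q_10=1·2517+65=2582
a_11=2:  p_11=2·50925+49643=151493,  q_11=2·2582+2517=7681
a_12=1:  p_12=1·151493+50925=202418,  q_12=1·7681+2582=10263
a_13=1:  p_13=1·202418+151493=353911,  q_13=1·10263+7681=17944
a_14=1:  p_14=1·353911+202418=556329,  q_14=1·17944+10263=28207
a_15=1:  p_15=1·556329+353911=910240,  q_15=1·28207+17944=46151
a_16=2:  p_16=2·910240+556329=2376809,  q_16=2·46151+28207=120509
a_17=1:  p_17=1·2376809+910240=3287049,  q_17=1·120509+46151=166660
fundamental: x₁=3287049, y₁=166660  (since 10804691128401 − 389·27775555600 = 1)
(3287049+166660√389)^2 = 21609382256801 + 1095639172680√389
(3287049+166660√389)^3 = 142062196675667653449 + 7202839293837075980√389

3287049 166660
21609382256801 1095639172680
142062196675667653449 7202839293837075980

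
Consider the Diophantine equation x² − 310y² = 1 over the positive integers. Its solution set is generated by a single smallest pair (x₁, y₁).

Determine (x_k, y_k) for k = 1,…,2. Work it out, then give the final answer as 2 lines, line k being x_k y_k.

√310 = [17; 1,1,1,1,5,…,1,1,34, …], period ℓ=16 (even) → k=15
i=0: a=17 ⇒ p=17, q=1
i=1: a=1 ⇒ p=18, q=1
i=2: a=1 ⇒ p=35, q=2
…
i=5: a=5 ⇒ p=493, q=28
…
i=7: a=1 ⇒ p=2060, q=117
i=8: a=2 ⇒ p=5687, q=323
…
i=10: a=3 ⇒ p=28928, q=1643
…
i=14: a=1 ⇒ p=515017, q=29251
i=15: a=1 ⇒ p=848719, q=48204
→ (848719, 48204).  Check: 848719²=720323940961, 310·48204²=720323940960, difference 1.
n=2: (848719,48204)∘(848719,48204) = (848719·848719+310·48204·48204, 848719·48204+48204·848719) = (1440647881921,81823301352)

848719 48204
1440647881921 81823301352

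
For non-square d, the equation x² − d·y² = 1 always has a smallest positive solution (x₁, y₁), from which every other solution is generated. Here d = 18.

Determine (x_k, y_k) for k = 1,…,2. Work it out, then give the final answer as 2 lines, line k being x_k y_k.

17 4
577 136

√18 → a₀=4, period (4,8); ℓ=2 even so k=1
step 0: (4, 1)  from 4·(1,0) + (0,1)
step 1: (17, 4)  from 4·(4,1) + (1,0)
→ (17, 4).  Check: 17²=289, 18·4²=288, difference 1.
(x_2, y_2) = (17·17 + 18·4·4, 17·4 + 4·17) = (577, 136)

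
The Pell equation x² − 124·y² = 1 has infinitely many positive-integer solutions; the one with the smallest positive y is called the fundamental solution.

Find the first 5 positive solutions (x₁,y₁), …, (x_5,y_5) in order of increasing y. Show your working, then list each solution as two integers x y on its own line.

4620799 414960
42703566796801 3834893506080
394649197502177907199 35440544156001500880
3647189234337689639247667201 327527261991011323636100160
33705856733676329245494460531519999 3026875289361570825948579964954800

[11; 7,2,1,1,1,…,2,7,22] for √124; ℓ=16 ⇒ convergent index 15
a_0=11:  p_0=11·1+0=11,  q_0=11·0+1=1
…
a_2=2:  p_2=2·78+11=167,  q_2=2·7+1=15
a_3=1:  p_3=1·167+78=245,  q_3=1·15+7=22
a_4=1:  p_4=1·245+167=412,  q_4=1·22+15=37
…
a_7=1:  p_7=1·2383+657=3040,  q_7=1·214+59=273
a_8=4:  p_8=4·3040+2383=14543,  q_8=4·273+214=1306
a_9=1:  p_9=1·14543+3040=17583,  q_9=1·1306+273=1579
a_10=3:  p_10=3·17583+14543=67292,  q_10=3·1579+1306=6043
a_11=1:  p_11=1·67292+17583=84875,  q_11=1·6043+1579=7622
…
a_14=2:  p_14=2·237042+152167=626251,  q_14=2·21287+13665=56239
a_15=7:  p_15=7·626251+237042=4620799,  q_15=7·56239+21287=414960
→ (4620799, 414960).  Check: 4620799²=21351783398401, 124·414960²=21351783398400, difference 1.
k=2:  x_2 = 4620799·4620799+124·414960·414960 = 42703566796801,  y_2 = 4620799·414960+414960·4620799 = 3834893506080
k=3:  x_3 = 4620799·42703566796801+124·414960·3834893506080 = 394649197502177907199,  y_3 = 4620799·3834893506080+414960·42703566796801 = 35440544156001500880
k=4:  x_4 = 4620799·394649197502177907199+124·414960·35440544156001500880 = 3647189234337689639247667201,  y_4 = 4620799·35440544156001500880+414960·394649197502177907199 = 327527261991011323636100160
k=5:  x_5 = 4620799·3647189234337689639247667201+124·414960·327527261991011323636100160 = 33705856733676329245494460531519999,  y_5 = 4620799·327527261991011323636100160+414960·3647189234337689639247667201 = 3026875289361570825948579964954800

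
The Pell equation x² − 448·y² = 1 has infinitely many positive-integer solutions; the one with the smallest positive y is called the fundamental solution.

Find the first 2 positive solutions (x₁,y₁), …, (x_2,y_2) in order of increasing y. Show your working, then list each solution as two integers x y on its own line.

127 6
32257 1524

[21; 6,42] for √448; ℓ=2 ⇒ convergent index 1
k=0  a_k=21  p_k/q_k = 21/1
k=1  a_k=6  p_k/q_k = 127/6
→ (127, 6).  Check: 127²=16129, 448·6²=16128, difference 1.
(127+6√448)^2 = 32257 + 1524√448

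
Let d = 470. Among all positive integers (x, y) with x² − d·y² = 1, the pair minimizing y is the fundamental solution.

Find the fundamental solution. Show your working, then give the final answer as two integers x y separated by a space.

√470 → a₀=21, period (1,2,8,2,1,42); ℓ=6 even so k=5
k=0  a_k=21  p_k/q_k = 21/1
k=1  a_k=1  p_k/q_k = 22/1
…
k=4  a_k=2  p_k/q_k = 1149/53
k=5  a_k=1  p_k/q_k = 1691/78
fundamental: x₁=1691, y₁=78  (since 2859481 − 470·6084 = 1)

1691 78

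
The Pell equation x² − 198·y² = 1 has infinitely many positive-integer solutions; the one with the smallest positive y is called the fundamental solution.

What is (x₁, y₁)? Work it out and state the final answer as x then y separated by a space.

197 14

[14; 14,28] for √198; ℓ=2 ⇒ convergent index 1
step 0: (14, 1)  from 14·(1,0) + (0,1)
step 1: (197, 14)  from 14·(14,1) + (1,0)
→ (197, 14).  Check: 197²=38809, 198·14²=38808, difference 1.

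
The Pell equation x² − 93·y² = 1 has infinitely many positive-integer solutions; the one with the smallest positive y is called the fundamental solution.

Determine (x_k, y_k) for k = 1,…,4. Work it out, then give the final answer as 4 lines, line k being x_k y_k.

[9; 1,1,1,4,6,4,1,1,1,18] for √93; ℓ=10 ⇒ convergent index 9
a_0=9:  p_0=9·1+0=9,  q_0=9·0+1=1
…
a_8=1:  p_8=1·4330+3491=7821,  q_8=1·449+362=811
a_9=1:  p_9=1·7821+4330=12151,  q_9=1·811+449=1260
fundamental: x₁=12151, y₁=1260  (since 147646801 − 93·1587600 = 1)
k=2:  x_2 = 12151·12151+93·1260·1260 = 295293601,  y_2 = 12151·1260+1260·12151 = 30620520
k=3:  x_3 = 12151·295293601+93·1260·30620520 = 7176225079351,  y_3 = 12151·30620520+1260·295293601 = 744139875780
k=4:  x_4 = 12151·7176225079351+93·1260·744139875780 = 174396621583094401,  y_4 = 12151·744139875780+1260·7176225079351 = 18084087230585040

12151 1260
295293601 30620520
7176225079351 744139875780
174396621583094401 18084087230585040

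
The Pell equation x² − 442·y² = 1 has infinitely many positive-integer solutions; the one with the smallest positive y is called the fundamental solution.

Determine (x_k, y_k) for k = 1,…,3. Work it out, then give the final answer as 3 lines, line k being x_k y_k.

√442 → a₀=21, period (42); ℓ=1 odd so k=1
i=0: a=21 ⇒ p=21, q=1
i=1: a=42 ⇒ p=883, q=42
(x₁, y₁) = (883, 42);  883² − 442·42² = 1 ✓
n=2: (883,42)∘(883,42) = (883·883+442·42·42, 883·42+42·883) = (1559377,74172)
n=3: (1559377,74172)∘(883,42) = (883·1559377+442·42·74172, 883·74172+42·1559377) = (2753858899,130987710)

883 42
1559377 74172
2753858899 130987710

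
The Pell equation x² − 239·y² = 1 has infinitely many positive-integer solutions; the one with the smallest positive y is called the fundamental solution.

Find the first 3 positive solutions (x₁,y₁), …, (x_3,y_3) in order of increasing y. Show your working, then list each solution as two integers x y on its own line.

6195120 400729
76759023628799 4965128484960
951062724926484326640 61519133559490389671

d=239: √d = [15; 2,5,1,2,4,15,4,2,1,5,2,30] (ℓ=12, even), read p_11/q_11
k=0  a_k=15  p_k/q_k = 15/1
k=1  a_k=2  p_k/q_k = 31/2
k=2  a_k=5  p_k/q_k = 170/11
k=3  a_k=1  p_k/q_k = 201/13
k=4  a_k=2  p_k/q_k = 572/37
k=5  a_k=4  p_k/q_k = 2489/161
k=6  a_k=15  p_k/q_k = 37907/2452
…
k=9  a_k=1  p_k/q_k = 500258/32359
k=10  a_k=5  p_k/q_k = 2847431/184185
k=11  a_k=2  p_k/q_k = 6195120/400729
(x₁, y₁) = (6195120, 400729);  6195120² − 239·400729² = 1 ✓
(x_2, y_2) = (6195120·6195120 + 239·400729·400729, 6195120·400729 + 400729·6195120) = (76759023628799, 4965128484960)
(x_3, y_3) = (6195120·76759023628799 + 239·400729·4965128484960, 6195120·4965128484960 + 400729·76759023628799) = (951062724926484326640, 61519133559490389671)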